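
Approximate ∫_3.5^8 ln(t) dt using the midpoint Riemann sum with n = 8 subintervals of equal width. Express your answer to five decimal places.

Δt = (8 − 3.5)/8 = 0.5625.
Midpoints: 3.78125, 4.34375, 4.90625, 5.46875, 6.03125, 6.59375, 7.15625, 7.71875.
f(3.78125) ≈ 1.33005, f(4.34375) ≈ 1.46874, f(4.90625) ≈ 1.59051, f(5.46875) ≈ 1.69905, f(6.03125) ≈ 1.79695, f(6.59375) ≈ 1.88612, f(7.15625) ≈ 1.96799, f(7.71875) ≈ 2.04365.
Sum = Δt · [f(3.78125) + f(4.34375) + f(4.90625) + ...].
Sum ≈ 7.75298.

7.75298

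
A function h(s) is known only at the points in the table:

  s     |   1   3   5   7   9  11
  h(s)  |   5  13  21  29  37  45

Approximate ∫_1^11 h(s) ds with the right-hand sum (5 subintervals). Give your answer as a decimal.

Δs = 2.
Sum = 2·[13 + 21 + 29 + 37 + 45] = 290.

290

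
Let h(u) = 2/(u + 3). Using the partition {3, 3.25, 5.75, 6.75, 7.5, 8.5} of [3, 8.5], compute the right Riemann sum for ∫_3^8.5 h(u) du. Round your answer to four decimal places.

1.1733

Subinterval widths: 0.25, 2.5, 1, 0.75, 1.
Right endpoints: 3.25, 5.75, 6.75, 7.5, 8.5.
h(3.25) = 0.32, h(5.75) = 8/35, h(6.75) = 8/39, h(7.5) = 4/21, h(8.5) = 4/23.
Sum = Σ Δu_i · h(u_i).
Sum ≈ 1.1733.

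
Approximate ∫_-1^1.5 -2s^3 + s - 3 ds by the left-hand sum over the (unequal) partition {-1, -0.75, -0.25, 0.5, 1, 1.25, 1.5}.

-8.15625

Subinterval widths: 0.25, 0.5, 0.75, 0.5, 0.25, 0.25.
Left endpoints: -1, -0.75, -0.25, 0.5, 1, 1.25.
f(-1) = -2, f(-0.75) = -2.90625, f(-0.25) = -3.21875, f(0.5) = -2.75, f(1) = -4, f(1.25) = -5.65625.
Sum = Σ Δs_i · f(s_i).
Sum = -8.15625.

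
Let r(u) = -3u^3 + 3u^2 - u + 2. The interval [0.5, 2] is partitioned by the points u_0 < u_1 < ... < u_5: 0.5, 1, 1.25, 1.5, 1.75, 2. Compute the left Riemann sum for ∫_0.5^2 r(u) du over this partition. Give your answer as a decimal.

-1.296875

Subinterval widths: 0.5, 0.25, 0.25, 0.25, 0.25.
Left endpoints: 0.5, 1, 1.25, 1.5, 1.75.
r(0.5) = 1.875, r(1) = 1, r(1.25) = -0.421875, r(1.5) = -2.875, r(1.75) = -6.640625.
Sum = Σ Δu_i · r(u_i).
Sum = -1.296875.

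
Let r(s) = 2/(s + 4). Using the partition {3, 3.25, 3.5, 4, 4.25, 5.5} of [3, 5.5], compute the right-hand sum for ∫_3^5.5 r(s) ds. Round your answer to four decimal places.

0.5844

Subinterval widths: 0.25, 0.25, 0.5, 0.25, 1.25.
Right endpoints: 3.25, 3.5, 4, 4.25, 5.5.
r(3.25) = 8/29, r(3.5) = 4/15, r(4) = 0.25, r(4.25) = 8/33, r(5.5) = 4/19.
Sum = Σ Δs_i · r(s_i).
Sum ≈ 0.5844.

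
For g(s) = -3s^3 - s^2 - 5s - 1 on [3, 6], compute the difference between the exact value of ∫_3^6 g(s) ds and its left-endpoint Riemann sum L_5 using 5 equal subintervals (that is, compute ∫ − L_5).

-175.23

Exact integral: ∫_3^6 g(s) ds = -1044.75.
L_5 = -869.52.
Error = -1044.75 − (-869.52) = -175.23.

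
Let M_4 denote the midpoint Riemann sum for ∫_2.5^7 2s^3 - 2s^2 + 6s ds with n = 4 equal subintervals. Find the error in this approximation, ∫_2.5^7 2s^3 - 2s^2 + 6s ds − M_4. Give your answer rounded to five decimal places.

Exact integral: ∫_2.5^7 f(s) ds = 1090.96875.
M_4 ≈ 1078.3916016.
Error ≈ 1090.96875 − 1078.3916016 ≈ 12.57715.

12.57715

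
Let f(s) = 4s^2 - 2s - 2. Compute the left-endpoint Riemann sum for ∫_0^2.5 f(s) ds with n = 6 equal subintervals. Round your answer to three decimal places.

5.706

Δs = (2.5 − 0)/6 = 5/12.
Left endpoints: 0, 5/12, 5/6, 1.25, 5/3, 25/12.
f(0) = -2, f(5/12) = -77/36, f(5/6) = -8/9, f(1.25) = 1.75, f(5/3) = 52/9, f(25/12) = 403/36.
Sum = Δs · [f(0) + f(5/12) + f(5/6) + ...].
Sum ≈ 5.706.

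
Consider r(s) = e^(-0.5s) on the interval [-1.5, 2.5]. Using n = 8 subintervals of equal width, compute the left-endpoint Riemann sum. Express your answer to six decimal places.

Δs = (2.5 − (-1.5))/8 = 0.5.
Left endpoints: -1.5, -1, -0.5, 0, 0.5, 1, 1.5, 2.
r(-1.5) ≈ 2.117000, r(-1) ≈ 1.648721, r(-0.5) ≈ 1.284025, r(0) ≈ 1.000000, r(0.5) ≈ 0.778801, r(1) ≈ 0.606531, r(1.5) ≈ 0.472367, r(2) ≈ 0.367879.
Sum = Δs · [r(-1.5) + r(-1) + r(-0.5) + ...].
Sum ≈ 4.137662.

4.137662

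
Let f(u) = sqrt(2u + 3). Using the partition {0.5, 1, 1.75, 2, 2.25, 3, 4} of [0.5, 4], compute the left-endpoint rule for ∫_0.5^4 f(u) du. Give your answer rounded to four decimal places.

9.0298

Subinterval widths: 0.5, 0.75, 0.25, 0.25, 0.75, 1.
Left endpoints: 0.5, 1, 1.75, 2, 2.25, 3.
f(0.5) ≈ 2.0000, f(1) ≈ 2.2361, f(1.75) ≈ 2.5495, f(2) ≈ 2.6458, f(2.25) ≈ 2.7386, f(3) ≈ 3.0000.
Sum = Σ Δu_i · f(u_i).
Sum ≈ 9.0298.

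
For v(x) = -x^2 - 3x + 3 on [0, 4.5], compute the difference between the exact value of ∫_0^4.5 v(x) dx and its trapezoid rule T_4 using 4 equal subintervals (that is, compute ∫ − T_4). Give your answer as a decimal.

0.94921875

Exact integral: ∫_0^4.5 v(x) dx = -47.25.
T_4 = -48.19921875.
Error = -47.25 − (-48.19921875) = 0.94921875.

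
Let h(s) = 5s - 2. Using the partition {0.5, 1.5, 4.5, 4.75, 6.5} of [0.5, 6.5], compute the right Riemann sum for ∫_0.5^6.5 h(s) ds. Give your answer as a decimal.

Subinterval widths: 1, 3, 0.25, 1.75.
Right endpoints: 1.5, 4.5, 4.75, 6.5.
h(1.5) = 5.5, h(4.5) = 20.5, h(4.75) = 21.75, h(6.5) = 30.5.
Sum = Σ Δs_i · h(s_i).
Sum = 125.8125.

125.8125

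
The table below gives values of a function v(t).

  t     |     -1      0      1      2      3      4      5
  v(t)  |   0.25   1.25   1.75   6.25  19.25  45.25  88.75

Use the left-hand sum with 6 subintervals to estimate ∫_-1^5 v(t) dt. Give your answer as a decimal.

74

Δt = 1.
Sum = 1·[0.25 + 1.25 + 1.75 + 6.25 + 19.25 + 45.25] = 74.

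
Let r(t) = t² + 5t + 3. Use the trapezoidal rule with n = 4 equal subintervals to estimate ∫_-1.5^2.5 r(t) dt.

29

Δt = (2.5 − (-1.5))/4 = 1.
r(-1.5) = -2.25, r(-0.5) = 0.75, r(0.5) = 5.75, r(1.5) = 12.75, r(2.5) = 21.75.
T_4 = (Δt/2)·[r(t_0) + 2r(t_1) + 2r(t_2) + 2r(t_3) + r(t_4)].
Sum = 29.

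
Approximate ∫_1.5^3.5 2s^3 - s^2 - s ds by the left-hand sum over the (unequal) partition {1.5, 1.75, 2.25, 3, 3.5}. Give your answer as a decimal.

Subinterval widths: 0.25, 0.5, 0.75, 0.5.
Left endpoints: 1.5, 1.75, 2.25, 3.
f(1.5) = 3, f(1.75) = 5.90625, f(2.25) = 15.46875, f(3) = 42.
Sum = Σ Δs_i · f(s_i).
Sum = 36.3046875.

36.3046875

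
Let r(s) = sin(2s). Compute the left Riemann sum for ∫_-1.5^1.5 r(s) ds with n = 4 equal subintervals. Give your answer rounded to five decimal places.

Δs = (1.5 − (-1.5))/4 = 0.75.
Left endpoints: -1.5, -0.75, 0, 0.75.
r(-1.5) ≈ -0.14112, r(-0.75) ≈ -0.99749, r(0) ≈ 0.00000, r(0.75) ≈ 0.99749.
Sum = Δs · [r(-1.5) + r(-0.75) + r(0) + r(0.75)].
Sum ≈ -0.10584.

-0.10584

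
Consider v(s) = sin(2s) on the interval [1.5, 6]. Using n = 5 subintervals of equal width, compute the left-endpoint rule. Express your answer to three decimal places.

-0.350

Δs = (6 − 1.5)/5 = 0.9.
Left endpoints: 1.5, 2.4, 3.3, 4.2, 5.1.
v(1.5) ≈ 0.141, v(2.4) ≈ -0.996, v(3.3) ≈ 0.312, v(4.2) ≈ 0.855, v(5.1) ≈ -0.700.
Sum = Δs · [v(1.5) + v(2.4) + v(3.3) + v(4.2) + v(5.1)].
Sum ≈ -0.350.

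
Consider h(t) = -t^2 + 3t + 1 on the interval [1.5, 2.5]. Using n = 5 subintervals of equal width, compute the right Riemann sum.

Δt = (2.5 − 1.5)/5 = 0.2.
Right endpoints: 1.7, 1.9, 2.1, 2.3, 2.5.
h(1.7) = 3.21, h(1.9) = 3.09, h(2.1) = 2.89, h(2.3) = 2.61, h(2.5) = 2.25.
Sum = Δt · [h(1.7) + h(1.9) + h(2.1) + h(2.3) + h(2.5)].
Sum = 2.81.

2.81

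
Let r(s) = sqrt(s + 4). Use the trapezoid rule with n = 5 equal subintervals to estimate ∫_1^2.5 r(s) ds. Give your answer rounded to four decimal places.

Δs = (2.5 − 1)/5 = 0.3.
r(1) ≈ 2.2361, r(1.3) ≈ 2.3022, r(1.6) ≈ 2.3664, r(1.9) ≈ 2.4290, r(2.2) ≈ 2.4900, r(2.5) ≈ 2.5495.
T_5 = (Δs/2)·[r(s_0) + 2r(s_1) + ... + 2r(s_{4}) + r(s_5)].
Sum ≈ 3.5941.

3.5941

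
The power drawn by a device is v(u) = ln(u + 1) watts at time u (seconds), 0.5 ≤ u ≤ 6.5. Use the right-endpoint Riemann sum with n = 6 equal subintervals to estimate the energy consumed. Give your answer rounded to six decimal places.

9.264584

Δu = (6.5 − 0.5)/6 = 1.
Right endpoints: 1.5, 2.5, 3.5, 4.5, 5.5, 6.5.
v(1.5) ≈ 0.916291, v(2.5) ≈ 1.252763, v(3.5) ≈ 1.504077, v(4.5) ≈ 1.704748, v(5.5) ≈ 1.871802, v(6.5) ≈ 2.014903.
Sum = Δu · [v(1.5) + v(2.5) + v(3.5) + ...].
Sum ≈ 9.264584.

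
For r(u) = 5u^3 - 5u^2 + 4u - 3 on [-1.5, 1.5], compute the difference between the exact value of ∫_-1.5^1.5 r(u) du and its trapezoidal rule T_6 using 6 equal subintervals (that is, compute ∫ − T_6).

Exact integral: ∫_-1.5^1.5 r(u) du = -20.25.
T_6 = -20.875.
Error = -20.25 − (-20.875) = 0.625.

0.625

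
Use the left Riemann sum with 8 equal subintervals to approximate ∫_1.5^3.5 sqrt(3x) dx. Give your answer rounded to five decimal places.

5.29839

Δx = (3.5 − 1.5)/8 = 0.25.
Left endpoints: 1.5, 1.75, 2, 2.25, 2.5, 2.75, 3, 3.25.
f(1.5) ≈ 2.12132, f(1.75) ≈ 2.29129, f(2) ≈ 2.44949, f(2.25) ≈ 2.59808, f(2.5) ≈ 2.73861, f(2.75) ≈ 2.87228, f(3) ≈ 3.00000, f(3.25) ≈ 3.12250.
Sum = Δx · [f(1.5) + f(1.75) + f(2) + ...].
Sum ≈ 5.29839.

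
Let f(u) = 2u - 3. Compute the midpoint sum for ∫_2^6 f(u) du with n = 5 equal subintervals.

Δu = (6 − 2)/5 = 0.8.
Midpoints: 2.4, 3.2, 4, 4.8, 5.6.
f(2.4) = 1.8, f(3.2) = 3.4, f(4) = 5, f(4.8) = 6.6, f(5.6) = 8.2.
Sum = Δu · [f(2.4) + f(3.2) + f(4) + f(4.8) + f(5.6)].
Sum = 20.

20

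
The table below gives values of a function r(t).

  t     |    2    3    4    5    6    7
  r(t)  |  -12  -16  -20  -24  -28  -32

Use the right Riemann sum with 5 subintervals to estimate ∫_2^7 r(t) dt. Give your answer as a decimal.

-120

Δt = 1.
Sum = 1·[(-16) + (-20) + (-24) + (-28) + (-32)] = -120.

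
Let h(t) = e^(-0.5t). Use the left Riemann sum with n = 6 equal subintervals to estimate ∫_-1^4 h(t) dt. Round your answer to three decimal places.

3.701

Δt = (4 − (-1))/6 = 5/6.
Left endpoints: -1, -1/6, 2/3, 1.5, 7/3, 19/6.
h(-1) ≈ 1.649, h(-1/6) ≈ 1.087, h(2/3) ≈ 0.717, h(1.5) ≈ 0.472, h(7/3) ≈ 0.311, h(19/6) ≈ 0.205.
Sum = Δt · [h(-1) + h(-1/6) + h(2/3) + ...].
Sum ≈ 3.701.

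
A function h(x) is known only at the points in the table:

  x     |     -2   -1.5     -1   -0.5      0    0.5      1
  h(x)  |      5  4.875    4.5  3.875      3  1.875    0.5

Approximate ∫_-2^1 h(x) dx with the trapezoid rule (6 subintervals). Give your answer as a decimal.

10.4375

Δx = 0.5.
T_6 = (0.5/2)·[5 + 2·4.875 + 2·4.5 + 2·3.875 + 2·3 + 2·1.875 + 0.5] = 10.4375.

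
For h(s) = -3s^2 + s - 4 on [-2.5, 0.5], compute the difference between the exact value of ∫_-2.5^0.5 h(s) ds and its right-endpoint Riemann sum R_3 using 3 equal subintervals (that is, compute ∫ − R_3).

Exact integral: ∫_-2.5^0.5 h(s) ds = -30.75.
R_3 = -21.75.
Error = -30.75 − (-21.75) = -9.

-9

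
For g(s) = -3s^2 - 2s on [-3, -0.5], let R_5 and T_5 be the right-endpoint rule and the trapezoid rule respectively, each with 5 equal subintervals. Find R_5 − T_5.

5.3125

R_5 = -13.125.
T_5 = -18.4375.
R_5 − T_5 = 5.3125.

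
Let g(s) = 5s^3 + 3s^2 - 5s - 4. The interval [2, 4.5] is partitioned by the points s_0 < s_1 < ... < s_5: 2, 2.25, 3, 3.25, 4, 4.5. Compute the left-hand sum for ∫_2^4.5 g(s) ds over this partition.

397.2265625

Subinterval widths: 0.25, 0.75, 0.25, 0.75, 0.5.
Left endpoints: 2, 2.25, 3, 3.25, 4.
g(2) = 38, g(2.25) = 56.890625, g(3) = 143, g(3.25) = 183.078125, g(4) = 344.
Sum = Σ Δs_i · g(s_i).
Sum = 397.2265625.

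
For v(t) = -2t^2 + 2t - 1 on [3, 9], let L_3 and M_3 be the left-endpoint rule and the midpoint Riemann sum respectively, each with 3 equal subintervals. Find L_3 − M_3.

120

L_3 = -278.
M_3 = -398.
L_3 − M_3 = 120.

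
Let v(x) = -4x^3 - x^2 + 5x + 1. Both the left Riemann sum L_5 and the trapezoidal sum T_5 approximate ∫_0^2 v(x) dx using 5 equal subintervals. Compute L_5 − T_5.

5.2

L_5 = -2.16.
T_5 = -7.36.
L_5 − T_5 = 5.2.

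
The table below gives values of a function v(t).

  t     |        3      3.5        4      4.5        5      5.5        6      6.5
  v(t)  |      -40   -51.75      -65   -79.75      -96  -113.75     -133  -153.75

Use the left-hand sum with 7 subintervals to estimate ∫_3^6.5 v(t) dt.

Δt = 0.5.
Sum = 0.5·[(-40) + (-51.75) + (-65) + (-79.75) + (-96) + (-113.75) + (-133)] = -289.625.

-289.625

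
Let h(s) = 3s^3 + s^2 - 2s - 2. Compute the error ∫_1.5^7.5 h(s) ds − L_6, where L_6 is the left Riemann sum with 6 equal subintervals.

607.25

Exact integral: ∫_1.5^7.5 h(s) ds = 2442.75.
L_6 = 1835.5.
Error = 2442.75 − 1835.5 = 607.25.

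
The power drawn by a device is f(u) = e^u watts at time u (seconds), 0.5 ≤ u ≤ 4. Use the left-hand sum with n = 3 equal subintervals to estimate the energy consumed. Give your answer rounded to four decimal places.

27.9361

Δu = (4 − 0.5)/3 = 7/6.
Left endpoints: 0.5, 5/3, 17/6.
f(0.5) ≈ 1.6487, f(5/3) ≈ 5.2945, f(17/6) ≈ 17.0020.
Sum = Δu · [f(0.5) + f(5/3) + f(17/6)].
Sum ≈ 27.9361.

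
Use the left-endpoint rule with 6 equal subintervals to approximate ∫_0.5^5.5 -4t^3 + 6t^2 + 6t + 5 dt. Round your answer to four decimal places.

-295.2778

Δt = (5.5 − 0.5)/6 = 5/6.
Left endpoints: 0.5, 4/3, 13/6, 3, 23/6, 14/3.
f(0.5) = 9, f(4/3) = 383/27, f(13/6) = 148/27, f(3) = -31, f(23/6) = -2947/27, f(14/3) = -6557/27.
Sum = Δt · [f(0.5) + f(4/3) + f(13/6) + ...].
Sum ≈ -295.2778.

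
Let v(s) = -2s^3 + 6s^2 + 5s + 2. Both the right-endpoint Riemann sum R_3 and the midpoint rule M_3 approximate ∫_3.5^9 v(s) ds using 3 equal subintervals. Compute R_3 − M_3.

R_3 ≈ -2601.958333.
M_3 ≈ -1601.817708.
R_3 − M_3 = -1000.140625.

-1000.140625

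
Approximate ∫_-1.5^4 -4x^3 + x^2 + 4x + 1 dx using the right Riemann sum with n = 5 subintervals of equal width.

Δx = (4 − (-1.5))/5 = 1.1.
Right endpoints: -0.4, 0.7, 1.8, 2.9, 4.
f(-0.4) = -0.184, f(0.7) = 2.918, f(1.8) = -11.888, f(2.9) = -76.546, f(4) = -223.
Sum = Δx · [f(-0.4) + f(0.7) + f(1.8) + f(2.9) + f(4)].
Sum = -339.57.

-339.57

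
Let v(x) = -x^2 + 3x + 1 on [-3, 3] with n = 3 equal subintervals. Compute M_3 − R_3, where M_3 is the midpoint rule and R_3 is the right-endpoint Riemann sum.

M_3 = -10.
R_3 = 2.
M_3 − R_3 = -12.

-12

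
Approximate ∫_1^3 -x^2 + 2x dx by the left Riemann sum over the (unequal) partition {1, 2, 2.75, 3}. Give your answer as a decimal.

Subinterval widths: 1, 0.75, 0.25.
Left endpoints: 1, 2, 2.75.
f(1) = 1, f(2) = 0, f(2.75) = -2.0625.
Sum = Σ Δx_i · f(x_i).
Sum = 0.484375.

0.484375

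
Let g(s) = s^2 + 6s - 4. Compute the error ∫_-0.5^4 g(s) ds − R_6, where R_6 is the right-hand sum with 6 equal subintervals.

-16.453125

Exact integral: ∫_-0.5^4 g(s) ds = 50.625.
R_6 = 67.078125.
Error = 50.625 − 67.078125 = -16.453125.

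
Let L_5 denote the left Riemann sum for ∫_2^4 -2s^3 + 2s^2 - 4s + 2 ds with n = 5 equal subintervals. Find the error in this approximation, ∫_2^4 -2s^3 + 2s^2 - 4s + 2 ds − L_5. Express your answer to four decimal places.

-18.3467

Exact integral: ∫_2^4 f(s) ds ≈ -102.666667.
L_5 = -84.32.
Error ≈ -102.666667 − (-84.32) ≈ -18.3467.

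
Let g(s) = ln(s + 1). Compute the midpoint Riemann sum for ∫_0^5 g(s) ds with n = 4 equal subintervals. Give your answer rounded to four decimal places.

5.8005

Δs = (5 − 0)/4 = 1.25.
Midpoints: 0.625, 1.875, 3.125, 4.375.
g(0.625) ≈ 0.4855, g(1.875) ≈ 1.0561, g(3.125) ≈ 1.4171, g(4.375) ≈ 1.6818.
Sum = Δs · [g(0.625) + g(1.875) + g(3.125) + g(4.375)].
Sum ≈ 5.8005.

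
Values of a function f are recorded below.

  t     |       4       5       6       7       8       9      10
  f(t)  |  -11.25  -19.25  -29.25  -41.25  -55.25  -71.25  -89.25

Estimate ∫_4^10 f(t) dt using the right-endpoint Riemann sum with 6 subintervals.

Δt = 1.
Sum = 1·[(-19.25) + (-29.25) + (-41.25) + (-55.25) + (-71.25) + (-89.25)] = -305.5.

-305.5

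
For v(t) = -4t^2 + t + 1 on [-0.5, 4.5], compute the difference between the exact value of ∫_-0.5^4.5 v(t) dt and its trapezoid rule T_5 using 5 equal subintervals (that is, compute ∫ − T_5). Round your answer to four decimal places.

3.3333

Exact integral: ∫_-0.5^4.5 v(t) dt ≈ -106.666667.
T_5 = -110.
Error ≈ -106.666667 − (-110) ≈ 3.3333.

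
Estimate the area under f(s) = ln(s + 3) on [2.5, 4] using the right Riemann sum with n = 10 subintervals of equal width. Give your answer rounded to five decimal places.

2.76327

Δs = (4 − 2.5)/10 = 0.15.
Right endpoints: 2.65, 2.8, 2.95, 3.1, 3.25, 3.4, 3.55, 3.7, 3.85, 4.
f(2.65) ≈ 1.73166, f(2.8) ≈ 1.75786, f(2.95) ≈ 1.78339, f(3.1) ≈ 1.80829, f(3.25) ≈ 1.83258, f(3.4) ≈ 1.85630, f(3.55) ≈ 1.87947, f(3.7) ≈ 1.90211, f(3.85) ≈ 1.92425, f(4) ≈ 1.94591.
Sum = Δs · [f(2.65) + f(2.8) + f(2.95) + ...].
Sum ≈ 2.76327.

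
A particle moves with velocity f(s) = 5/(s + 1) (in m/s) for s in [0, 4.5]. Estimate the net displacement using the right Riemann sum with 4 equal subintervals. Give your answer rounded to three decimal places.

Δs = (4.5 − 0)/4 = 1.125.
Right endpoints: 1.125, 2.25, 3.375, 4.5.
f(1.125) = 40/17, f(2.25) = 20/13, f(3.375) = 8/7, f(4.5) = 10/11.
Sum = Δs · [f(1.125) + f(2.25) + f(3.375) + f(4.5)].
Sum ≈ 6.686.

6.686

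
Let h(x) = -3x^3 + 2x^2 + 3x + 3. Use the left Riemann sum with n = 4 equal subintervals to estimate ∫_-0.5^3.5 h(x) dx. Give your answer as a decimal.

-15

Δx = (3.5 − (-0.5))/4 = 1.
Left endpoints: -0.5, 0.5, 1.5, 2.5.
h(-0.5) = 2.375, h(0.5) = 4.625, h(1.5) = 1.875, h(2.5) = -23.875.
Sum = Δx · [h(-0.5) + h(0.5) + h(1.5) + h(2.5)].
Sum = -15.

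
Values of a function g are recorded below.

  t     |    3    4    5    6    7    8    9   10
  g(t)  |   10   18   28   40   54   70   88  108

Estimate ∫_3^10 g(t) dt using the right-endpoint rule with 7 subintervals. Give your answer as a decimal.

406

Δt = 1.
Sum = 1·[18 + 28 + 40 + 54 + 70 + 88 + 108] = 406.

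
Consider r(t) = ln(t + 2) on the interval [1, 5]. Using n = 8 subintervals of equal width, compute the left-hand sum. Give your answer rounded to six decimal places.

6.109747

Δt = (5 − 1)/8 = 0.5.
Left endpoints: 1, 1.5, 2, 2.5, 3, 3.5, 4, 4.5.
r(1) ≈ 1.098612, r(1.5) ≈ 1.252763, r(2) ≈ 1.386294, r(2.5) ≈ 1.504077, r(3) ≈ 1.609438, r(3.5) ≈ 1.704748, r(4) ≈ 1.791759, r(4.5) ≈ 1.871802.
Sum = Δt · [r(1) + r(1.5) + r(2) + ...].
Sum ≈ 6.109747.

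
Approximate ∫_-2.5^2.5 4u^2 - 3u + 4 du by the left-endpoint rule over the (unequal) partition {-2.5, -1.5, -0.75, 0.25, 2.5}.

Subinterval widths: 1, 0.75, 1, 2.25.
Left endpoints: -2.5, -1.5, -0.75, 0.25.
f(-2.5) = 36.5, f(-1.5) = 17.5, f(-0.75) = 8.5, f(0.25) = 3.5.
Sum = Σ Δu_i · f(u_i).
Sum = 66.

66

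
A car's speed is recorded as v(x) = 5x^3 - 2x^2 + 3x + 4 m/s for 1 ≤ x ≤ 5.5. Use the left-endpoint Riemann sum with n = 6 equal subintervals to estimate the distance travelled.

820.72265625

Δx = (5.5 − 1)/6 = 0.75.
Left endpoints: 1, 1.75, 2.5, 3.25, 4, 4.75.
v(1) = 10, v(1.75) = 29.921875, v(2.5) = 77.125, v(3.25) = 164.265625, v(4) = 304, v(4.75) = 508.984375.
Sum = Δx · [v(1) + v(1.75) + v(2.5) + ...].
Sum = 820.72265625.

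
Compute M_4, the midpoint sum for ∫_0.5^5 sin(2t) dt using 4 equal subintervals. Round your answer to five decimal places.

Δt = (5 − 0.5)/4 = 1.125.
Midpoints: 1.0625, 2.1875, 3.3125, 4.4375.
f(1.0625) ≈ 0.85032, f(2.1875) ≈ -0.94362, f(3.3125) ≈ 0.33520, f(4.4375) ≈ 0.52250.
Sum = Δt · [f(1.0625) + f(2.1875) + f(3.3125) + f(4.4375)].
Sum ≈ 0.85994.

0.85994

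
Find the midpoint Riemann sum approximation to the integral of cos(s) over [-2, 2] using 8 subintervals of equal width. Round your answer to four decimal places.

1.8377

Δs = (2 − (-2))/8 = 0.5.
Midpoints: -1.75, -1.25, -0.75, -0.25, 0.25, 0.75, 1.25, 1.75.
f(-1.75) ≈ -0.1782, f(-1.25) ≈ 0.3153, f(-0.75) ≈ 0.7317, f(-0.25) ≈ 0.9689, f(0.25) ≈ 0.9689, f(0.75) ≈ 0.7317, f(1.25) ≈ 0.3153, f(1.75) ≈ -0.1782.
Sum = Δs · [f(-1.75) + f(-1.25) + f(-0.75) + ...].
Sum ≈ 1.8377.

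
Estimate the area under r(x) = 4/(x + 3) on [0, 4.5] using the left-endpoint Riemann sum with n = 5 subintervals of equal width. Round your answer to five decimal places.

4.05011

Δx = (4.5 − 0)/5 = 0.9.
Left endpoints: 0, 0.9, 1.8, 2.7, 3.6.
r(0) = 4/3, r(0.9) = 40/39, r(1.8) = 5/6, r(2.7) = 40/57, r(3.6) = 20/33.
Sum = Δx · [r(0) + r(0.9) + r(1.8) + r(2.7) + r(3.6)].
Sum ≈ 4.05011.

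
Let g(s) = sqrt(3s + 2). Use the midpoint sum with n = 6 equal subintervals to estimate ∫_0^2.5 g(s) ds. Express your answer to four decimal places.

Δs = (2.5 − 0)/6 = 5/12.
Midpoints: 5/24, 0.625, 25/24, 35/24, 1.875, 55/24.
g(5/24) ≈ 1.6202, g(0.625) ≈ 1.9685, g(25/24) ≈ 2.2638, g(35/24) ≈ 2.5249, g(1.875) ≈ 2.7613, g(55/24) ≈ 2.9791.
Sum = Δs · [g(5/24) + g(0.625) + g(25/24) + ...].
Sum ≈ 5.8824.

5.8824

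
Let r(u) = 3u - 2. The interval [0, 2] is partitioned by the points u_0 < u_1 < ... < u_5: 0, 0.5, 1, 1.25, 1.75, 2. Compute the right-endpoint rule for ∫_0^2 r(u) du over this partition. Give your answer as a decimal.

Subinterval widths: 0.5, 0.5, 0.25, 0.5, 0.25.
Right endpoints: 0.5, 1, 1.25, 1.75, 2.
r(0.5) = -0.5, r(1) = 1, r(1.25) = 1.75, r(1.75) = 3.25, r(2) = 4.
Sum = Σ Δu_i · r(u_i).
Sum = 3.3125.

3.3125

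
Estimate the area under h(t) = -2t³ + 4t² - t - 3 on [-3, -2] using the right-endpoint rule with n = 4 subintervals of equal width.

Δt = (-2 − (-3))/4 = 0.25.
Right endpoints: -2.75, -2.5, -2.25, -2.
h(-2.75) = 71.59375, h(-2.5) = 55.75, h(-2.25) = 42.28125, h(-2) = 31.
Sum = Δt · [h(-2.75) + h(-2.5) + h(-2.25) + h(-2)].
Sum = 50.15625.

50.15625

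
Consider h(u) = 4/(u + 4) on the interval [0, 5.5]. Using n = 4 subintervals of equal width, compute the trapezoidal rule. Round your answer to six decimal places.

3.491967

Δu = (5.5 − 0)/4 = 1.375.
h(0) = 1, h(1.375) = 32/43, h(2.75) = 16/27, h(4.125) = 32/65, h(5.5) = 8/19.
T_4 = (Δu/2)·[h(u_0) + 2h(u_1) + 2h(u_2) + 2h(u_3) + h(u_4)].
Sum ≈ 3.491967.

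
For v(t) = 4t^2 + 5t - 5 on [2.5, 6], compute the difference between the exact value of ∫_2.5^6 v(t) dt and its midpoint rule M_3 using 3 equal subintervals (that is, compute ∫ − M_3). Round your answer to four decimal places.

Exact integral: ∫_2.5^6 v(t) dt ≈ 324.041667.
M_3 ≈ 322.453704.
Error ≈ 324.041667 − 322.453704 ≈ 1.5880.

1.5880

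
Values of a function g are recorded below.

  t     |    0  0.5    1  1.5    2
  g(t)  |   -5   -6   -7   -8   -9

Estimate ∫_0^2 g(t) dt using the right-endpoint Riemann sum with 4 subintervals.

-15

Δt = 0.5.
Sum = 0.5·[(-6) + (-7) + (-8) + (-9)] = -15.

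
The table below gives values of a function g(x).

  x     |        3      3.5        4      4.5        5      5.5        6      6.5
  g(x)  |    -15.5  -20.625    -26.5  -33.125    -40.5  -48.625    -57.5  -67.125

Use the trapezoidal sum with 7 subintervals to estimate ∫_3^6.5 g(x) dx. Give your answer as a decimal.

-134.09375

Δx = 0.5.
T_7 = (0.5/2)·[(-15.5) + 2·(-20.625) + 2·(-26.5) + 2·(-33.125) + 2·(-40.5) + 2·(-48.625) + 2·(-57.5) + (-67.125)] = -134.09375.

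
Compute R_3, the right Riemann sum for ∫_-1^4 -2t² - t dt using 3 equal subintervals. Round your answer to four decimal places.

Δt = (4 − (-1))/3 = 5/3.
Right endpoints: 2/3, 7/3, 4.
f(2/3) = -14/9, f(7/3) = -119/9, f(4) = -36.
Sum = Δt · [f(2/3) + f(7/3) + f(4)].
Sum ≈ -84.6296.

-84.6296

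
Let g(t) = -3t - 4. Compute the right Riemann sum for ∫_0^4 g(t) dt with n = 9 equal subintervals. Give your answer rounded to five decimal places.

-42.66667

Δt = (4 − 0)/9 = 4/9.
Right endpoints: 4/9, 8/9, 4/3, 16/9, 20/9, 8/3, 28/9, 32/9, 4.
g(4/9) = -16/3, g(8/9) = -20/3, g(4/3) = -8, g(16/9) = -28/3, g(20/9) = -32/3, g(8/3) = -12, g(28/9) = -40/3, g(32/9) = -44/3, g(4) = -16.
Sum = Δt · [g(4/9) + g(8/9) + g(4/3) + ...].
Sum ≈ -42.66667.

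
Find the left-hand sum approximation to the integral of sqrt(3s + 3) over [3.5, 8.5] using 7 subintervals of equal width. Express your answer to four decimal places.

22.1882

Δs = (8.5 − 3.5)/7 = 5/7.
Left endpoints: 3.5, 59/14, 69/14, 79/14, 89/14, 99/14, 109/14.
f(3.5) ≈ 3.6742, f(59/14) ≈ 3.9551, f(69/14) ≈ 4.2173, f(79/14) ≈ 4.4641, f(89/14) ≈ 4.6980, f(99/14) ≈ 4.9208, f(109/14) ≈ 5.1339.
Sum = Δs · [f(3.5) + f(59/14) + f(69/14) + ...].
Sum ≈ 22.1882.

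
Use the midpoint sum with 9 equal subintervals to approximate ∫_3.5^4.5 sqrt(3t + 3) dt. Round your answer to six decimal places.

3.871387

Δt = (4.5 − 3.5)/9 = 1/9.
Midpoints: 32/9, 11/3, 34/9, 35/9, 4, 37/9, 38/9, 13/3, 40/9.
f(32/9) ≈ 3.696846, f(11/3) ≈ 3.741657, f(34/9) ≈ 3.785939, f(35/9) ≈ 3.829708, f(4) ≈ 3.872983, f(37/9) ≈ 3.915780, f(38/9) ≈ 3.958114, f(13/3) ≈ 4.000000, f(40/9) ≈ 4.041452.
Sum = Δt · [f(32/9) + f(11/3) + f(34/9) + ...].
Sum ≈ 3.871387.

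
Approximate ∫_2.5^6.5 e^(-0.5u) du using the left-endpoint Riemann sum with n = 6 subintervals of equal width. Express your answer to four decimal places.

Δu = (6.5 − 2.5)/6 = 2/3.
Left endpoints: 2.5, 19/6, 23/6, 4.5, 31/6, 35/6.
f(2.5) ≈ 0.2865, f(19/6) ≈ 0.2053, f(23/6) ≈ 0.1471, f(4.5) ≈ 0.1054, f(31/6) ≈ 0.0755, f(35/6) ≈ 0.0541.
Sum = Δu · [f(2.5) + f(19/6) + f(23/6) + ...].
Sum ≈ 0.5826.

0.5826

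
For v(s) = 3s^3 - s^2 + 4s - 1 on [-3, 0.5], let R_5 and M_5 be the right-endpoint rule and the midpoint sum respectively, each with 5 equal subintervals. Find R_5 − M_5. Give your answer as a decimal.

31.1915625

R_5 = -57.8025.
M_5 = -88.9940625.
R_5 − M_5 = 31.1915625.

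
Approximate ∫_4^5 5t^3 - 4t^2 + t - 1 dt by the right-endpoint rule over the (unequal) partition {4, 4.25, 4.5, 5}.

437.73828125

Subinterval widths: 0.25, 0.25, 0.5.
Right endpoints: 4.25, 4.5, 5.
f(4.25) = 314.828125, f(4.5) = 378.125, f(5) = 529.
Sum = Σ Δt_i · f(t_i).
Sum = 437.73828125.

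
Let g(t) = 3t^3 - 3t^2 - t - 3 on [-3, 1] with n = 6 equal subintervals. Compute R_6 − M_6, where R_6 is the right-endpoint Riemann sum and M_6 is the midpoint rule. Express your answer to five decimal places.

29.33333

R_6 ≈ -64.8888889.
M_6 ≈ -94.2222222.
R_6 − M_6 ≈ 29.33333.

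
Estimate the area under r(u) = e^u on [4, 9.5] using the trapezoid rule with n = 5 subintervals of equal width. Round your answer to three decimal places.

14620.430

Δu = (9.5 − 4)/5 = 1.1.
r(4) ≈ 54.598, r(5.1) ≈ 164.022, r(6.2) ≈ 492.749, r(7.3) ≈ 1480.300, r(8.4) ≈ 4447.067, r(9.5) ≈ 13359.727.
T_5 = (Δu/2)·[r(u_0) + 2r(u_1) + ... + 2r(u_{4}) + r(u_5)].
Sum ≈ 14620.430.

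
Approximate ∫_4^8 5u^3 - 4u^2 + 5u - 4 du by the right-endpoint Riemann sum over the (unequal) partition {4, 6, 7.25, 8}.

Subinterval widths: 2, 1.25, 0.75.
Right endpoints: 6, 7.25, 8.
f(6) = 962, f(7.25) = 1727.390625, f(8) = 2340.
Sum = Σ Δu_i · f(u_i).
Sum = 5838.23828125.

5838.23828125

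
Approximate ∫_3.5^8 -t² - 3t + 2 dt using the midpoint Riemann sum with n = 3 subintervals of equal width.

-224.15625

Δt = (8 − 3.5)/3 = 1.5.
Midpoints: 4.25, 5.75, 7.25.
f(4.25) = -28.8125, f(5.75) = -48.3125, f(7.25) = -72.3125.
Sum = Δt · [f(4.25) + f(5.75) + f(7.25)].
Sum = -224.15625.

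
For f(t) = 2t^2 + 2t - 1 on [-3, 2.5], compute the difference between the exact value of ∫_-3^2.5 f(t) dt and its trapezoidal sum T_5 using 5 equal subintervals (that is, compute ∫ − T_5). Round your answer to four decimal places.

-2.2183

Exact integral: ∫_-3^2.5 f(t) dt ≈ 20.166667.
T_5 = 22.385.
Error ≈ 20.166667 − 22.385 ≈ -2.2183.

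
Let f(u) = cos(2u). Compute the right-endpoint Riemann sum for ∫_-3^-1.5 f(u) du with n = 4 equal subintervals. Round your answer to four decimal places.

-0.5660

Δu = (-1.5 − (-3))/4 = 0.375.
Right endpoints: -2.625, -2.25, -1.875, -1.5.
f(-2.625) ≈ 0.5121, f(-2.25) ≈ -0.2108, f(-1.875) ≈ -0.8206, f(-1.5) ≈ -0.9900.
Sum = Δu · [f(-2.625) + f(-2.25) + f(-1.875) + f(-1.5)].
Sum ≈ -0.5660.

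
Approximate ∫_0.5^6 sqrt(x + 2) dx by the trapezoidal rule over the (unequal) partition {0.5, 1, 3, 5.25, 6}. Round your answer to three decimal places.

Subinterval widths: 0.5, 2, 2.25, 0.75.
f(0.5) ≈ 1.581, f(1) ≈ 1.732, f(3) ≈ 2.236, f(5.25) ≈ 2.693, f(6) ≈ 2.828.
On each subinterval the trapezoid contributes (Δx_i/2)·[f(x_{i-1}) + f(x_i)].
Sum ≈ 12.412.

12.412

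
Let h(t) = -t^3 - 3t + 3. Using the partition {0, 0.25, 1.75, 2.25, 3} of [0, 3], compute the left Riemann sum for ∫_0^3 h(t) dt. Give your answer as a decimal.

-11.05859375

Subinterval widths: 0.25, 1.5, 0.5, 0.75.
Left endpoints: 0, 0.25, 1.75, 2.25.
h(0) = 3, h(0.25) = 2.234375, h(1.75) = -7.609375, h(2.25) = -15.140625.
Sum = Σ Δt_i · h(t_i).
Sum = -11.05859375.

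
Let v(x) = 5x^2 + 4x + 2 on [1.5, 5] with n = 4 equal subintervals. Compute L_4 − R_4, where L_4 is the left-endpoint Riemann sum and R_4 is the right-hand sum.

-111.78125

L_4 = 201.55078125.
R_4 = 313.33203125.
L_4 − R_4 = -111.78125.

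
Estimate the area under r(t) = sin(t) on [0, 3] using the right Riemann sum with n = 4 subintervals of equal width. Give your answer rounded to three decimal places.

1.949

Δt = (3 − 0)/4 = 0.75.
Right endpoints: 0.75, 1.5, 2.25, 3.
r(0.75) ≈ 0.682, r(1.5) ≈ 0.997, r(2.25) ≈ 0.778, r(3) ≈ 0.141.
Sum = Δt · [r(0.75) + r(1.5) + r(2.25) + r(3)].
Sum ≈ 1.949.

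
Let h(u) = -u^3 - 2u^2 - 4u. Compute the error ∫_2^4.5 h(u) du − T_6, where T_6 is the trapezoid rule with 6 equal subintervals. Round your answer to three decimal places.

Exact integral: ∫_2^4.5 h(u) du ≈ -186.43229.
T_6 ≈ -187.28226.
Error ≈ -186.43229 − (-187.28226) ≈ 0.850.

0.850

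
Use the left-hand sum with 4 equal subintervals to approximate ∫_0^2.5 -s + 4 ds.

Δs = (2.5 − 0)/4 = 0.625.
Left endpoints: 0, 0.625, 1.25, 1.875.
f(0) = 4, f(0.625) = 3.375, f(1.25) = 2.75, f(1.875) = 2.125.
Sum = Δs · [f(0) + f(0.625) + f(1.25) + f(1.875)].
Sum = 7.65625.

7.65625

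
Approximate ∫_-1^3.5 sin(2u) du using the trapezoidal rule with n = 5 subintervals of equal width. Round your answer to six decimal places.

-0.417822

Δu = (3.5 − (-1))/5 = 0.9.
f(-1) ≈ -0.909297, f(-0.1) ≈ -0.198669, f(0.8) ≈ 0.999574, f(1.7) ≈ -0.255541, f(2.6) ≈ -0.883455, f(3.5) ≈ 0.656987.
T_5 = (Δu/2)·[f(u_0) + 2f(u_1) + ... + 2f(u_{4}) + f(u_5)].
Sum ≈ -0.417822.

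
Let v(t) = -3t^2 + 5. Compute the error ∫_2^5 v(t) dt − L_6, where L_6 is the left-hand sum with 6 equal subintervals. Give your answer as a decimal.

Exact integral: ∫_2^5 v(t) dt = -102.
L_6 = -86.625.
Error = -102 − (-86.625) = -15.375.

-15.375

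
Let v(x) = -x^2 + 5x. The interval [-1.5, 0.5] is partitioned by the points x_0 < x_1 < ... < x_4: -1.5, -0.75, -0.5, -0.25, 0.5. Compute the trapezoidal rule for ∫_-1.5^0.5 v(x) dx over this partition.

Subinterval widths: 0.75, 0.25, 0.25, 0.75.
v(-1.5) = -9.75, v(-0.75) = -4.3125, v(-0.5) = -2.75, v(-0.25) = -1.3125, v(0.5) = 2.25.
On each subinterval the trapezoid contributes (Δx_i/2)·[v(x_{i-1}) + v(x_i)].
Sum = -6.3125.

-6.3125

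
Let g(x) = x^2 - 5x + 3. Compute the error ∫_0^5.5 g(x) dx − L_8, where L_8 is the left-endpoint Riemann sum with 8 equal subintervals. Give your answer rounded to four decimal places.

0.5120

Exact integral: ∫_0^5.5 g(x) dx ≈ -3.666667.
L_8 ≈ -4.178711.
Error ≈ -3.666667 − (-4.178711) ≈ 0.5120.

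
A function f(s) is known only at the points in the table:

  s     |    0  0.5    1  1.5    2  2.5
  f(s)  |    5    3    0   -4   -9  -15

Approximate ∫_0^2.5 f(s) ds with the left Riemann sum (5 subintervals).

Δs = 0.5.
Sum = 0.5·[5 + 3 + 0 + (-4) + (-9)] = -2.5.

-2.5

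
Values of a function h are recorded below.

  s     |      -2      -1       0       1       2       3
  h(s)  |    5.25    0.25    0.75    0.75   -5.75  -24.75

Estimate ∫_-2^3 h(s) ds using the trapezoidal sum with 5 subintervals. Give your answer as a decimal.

Δs = 1.
T_5 = (1/2)·[5.25 + 2·0.25 + 2·0.75 + 2·0.75 + 2·(-5.75) + (-24.75)] = -13.75.

-13.75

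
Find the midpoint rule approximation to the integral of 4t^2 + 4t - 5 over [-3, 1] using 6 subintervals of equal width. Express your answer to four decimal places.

Δt = (1 − (-3))/6 = 2/3.
Midpoints: -8/3, -2, -4/3, -2/3, 0, 2/3.
f(-8/3) = 115/9, f(-2) = 3, f(-4/3) = -29/9, f(-2/3) = -53/9, f(0) = -5, f(2/3) = -5/9.
Sum = Δt · [f(-8/3) + f(-2) + f(-4/3) + ...].
Sum ≈ 0.7407.

0.7407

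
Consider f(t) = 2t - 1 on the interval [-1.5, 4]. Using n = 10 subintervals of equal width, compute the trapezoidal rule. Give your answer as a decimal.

8.25

Δt = (4 − (-1.5))/10 = 0.55.
f(-1.5) = -4, f(-0.95) = -2.9, f(-0.4) = -1.8, f(0.15) = -0.7, f(0.7) = 0.4, f(1.25) = 1.5, f(1.8) = 2.6, f(2.35) = 3.7, f(2.9) = 4.8, f(3.45) = 5.9, f(4) = 7.
T_10 = (Δt/2)·[f(t_0) + 2f(t_1) + ... + 2f(t_{9}) + f(t_10)].
Sum = 8.25.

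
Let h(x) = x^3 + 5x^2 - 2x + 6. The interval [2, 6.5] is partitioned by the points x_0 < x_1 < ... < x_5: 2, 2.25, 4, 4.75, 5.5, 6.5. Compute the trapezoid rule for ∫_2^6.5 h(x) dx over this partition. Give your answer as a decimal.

Subinterval widths: 0.25, 1.75, 0.75, 0.75, 1.
h(2) = 30, h(2.25) = 38.203125, h(4) = 142, h(4.75) = 216.484375, h(5.5) = 312.625, h(6.5) = 478.875.
On each subinterval the trapezoid contributes (Δx_i/2)·[h(x_{i-1}) + h(x_i)].
Sum = 894.80078125.

894.80078125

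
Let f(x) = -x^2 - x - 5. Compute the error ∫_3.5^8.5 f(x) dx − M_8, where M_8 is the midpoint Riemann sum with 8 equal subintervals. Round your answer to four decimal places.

Exact integral: ∫_3.5^8.5 f(x) dx ≈ -245.416667.
M_8 = -245.25390625.
Error ≈ -245.416667 − (-245.25390625) ≈ -0.1628.

-0.1628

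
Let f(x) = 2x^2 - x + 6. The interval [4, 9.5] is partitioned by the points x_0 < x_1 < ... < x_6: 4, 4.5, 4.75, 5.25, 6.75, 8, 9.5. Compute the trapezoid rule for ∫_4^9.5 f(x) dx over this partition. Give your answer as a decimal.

527.78125

Subinterval widths: 0.5, 0.25, 0.5, 1.5, 1.25, 1.5.
f(4) = 34, f(4.5) = 42, f(4.75) = 46.375, f(5.25) = 55.875, f(6.75) = 90.375, f(8) = 126, f(9.5) = 177.
On each subinterval the trapezoid contributes (Δx_i/2)·[f(x_{i-1}) + f(x_i)].
Sum = 527.78125.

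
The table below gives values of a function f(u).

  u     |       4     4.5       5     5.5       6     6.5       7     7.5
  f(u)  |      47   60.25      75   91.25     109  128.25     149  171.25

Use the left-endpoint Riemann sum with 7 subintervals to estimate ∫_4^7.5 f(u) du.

329.875

Δu = 0.5.
Sum = 0.5·[47 + 60.25 + 75 + 91.25 + 109 + 128.25 + 149] = 329.875.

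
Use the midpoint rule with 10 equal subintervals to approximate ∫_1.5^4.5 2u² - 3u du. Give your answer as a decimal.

31.455

Δu = (4.5 − 1.5)/10 = 0.3.
Midpoints: 1.65, 1.95, 2.25, 2.55, 2.85, 3.15, 3.45, 3.75, 4.05, 4.35.
f(1.65) = 0.495, f(1.95) = 1.755, f(2.25) = 3.375, f(2.55) = 5.355, f(2.85) = 7.695, f(3.15) = 10.395, f(3.45) = 13.455, f(3.75) = 16.875, f(4.05) = 20.655, f(4.35) = 24.795.
Sum = Δu · [f(1.65) + f(1.95) + f(2.25) + ...].
Sum = 31.455.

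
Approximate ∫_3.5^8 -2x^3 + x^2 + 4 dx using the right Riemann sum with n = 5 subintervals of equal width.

Δx = (8 − 3.5)/5 = 0.9.
Right endpoints: 4.4, 5.3, 6.2, 7.1, 8.
f(4.4) = -147.008, f(5.3) = -265.664, f(6.2) = -434.216, f(7.1) = -661.412, f(8) = -956.
Sum = Δx · [f(4.4) + f(5.3) + f(6.2) + f(7.1) + f(8)].
Sum = -2217.87.

-2217.87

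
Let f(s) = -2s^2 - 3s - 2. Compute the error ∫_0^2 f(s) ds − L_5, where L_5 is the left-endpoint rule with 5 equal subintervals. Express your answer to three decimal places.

-2.693

Exact integral: ∫_0^2 f(s) ds ≈ -15.33333.
L_5 = -12.64.
Error ≈ -15.33333 − (-12.64) ≈ -2.693.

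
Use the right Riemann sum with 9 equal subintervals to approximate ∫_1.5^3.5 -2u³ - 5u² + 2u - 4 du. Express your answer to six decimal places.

Δu = (3.5 − 1.5)/9 = 2/9.
Right endpoints: 31/18, 35/18, 13/6, 43/18, 47/18, 17/6, 55/18, 59/18, 3.5.
f(31/18) = -18664/729, f(35/18) = -24581/729, f(13/6) = -1174/27, f(43/18) = -40111/729, f(47/18) = -49916/729, f(17/6) = -2267/27, f(55/18) = -74086/729, f(59/18) = -88643/729, f(3.5) = -144.
Sum = Δu · [f(31/18) + f(35/18) + f(13/6) + ...].
Sum ≈ -150.551440.

-150.551440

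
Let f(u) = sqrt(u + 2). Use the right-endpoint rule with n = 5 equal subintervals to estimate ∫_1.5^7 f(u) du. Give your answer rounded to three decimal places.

14.246

Δu = (7 − 1.5)/5 = 1.1.
Right endpoints: 2.6, 3.7, 4.8, 5.9, 7.
f(2.6) ≈ 2.145, f(3.7) ≈ 2.387, f(4.8) ≈ 2.608, f(5.9) ≈ 2.811, f(7) ≈ 3.000.
Sum = Δu · [f(2.6) + f(3.7) + f(4.8) + f(5.9) + f(7)].
Sum ≈ 14.246.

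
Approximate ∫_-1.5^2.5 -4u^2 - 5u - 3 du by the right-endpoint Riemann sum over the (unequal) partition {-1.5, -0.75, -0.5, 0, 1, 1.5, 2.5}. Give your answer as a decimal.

Subinterval widths: 0.75, 0.25, 0.5, 1, 0.5, 1.
Right endpoints: -0.75, -0.5, 0, 1, 1.5, 2.5.
f(-0.75) = -1.5, f(-0.5) = -1.5, f(0) = -3, f(1) = -12, f(1.5) = -19.5, f(2.5) = -40.5.
Sum = Σ Δu_i · f(u_i).
Sum = -65.25.

-65.25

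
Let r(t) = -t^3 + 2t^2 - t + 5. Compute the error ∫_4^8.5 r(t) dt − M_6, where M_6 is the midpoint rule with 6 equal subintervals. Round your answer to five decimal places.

Exact integral: ∫_4^8.5 r(t) dt = -879.890625.
M_6 ≈ -876.3574219.
Error ≈ -879.890625 − (-876.3574219) ≈ -3.53320.

-3.53320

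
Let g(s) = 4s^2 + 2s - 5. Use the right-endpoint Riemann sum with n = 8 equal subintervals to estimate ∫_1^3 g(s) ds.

37.25

Δs = (3 − 1)/8 = 0.25.
Right endpoints: 1.25, 1.5, 1.75, 2, 2.25, 2.5, 2.75, 3.
g(1.25) = 3.75, g(1.5) = 7, g(1.75) = 10.75, g(2) = 15, g(2.25) = 19.75, g(2.5) = 25, g(2.75) = 30.75, g(3) = 37.
Sum = Δs · [g(1.25) + g(1.5) + g(1.75) + ...].
Sum = 37.25.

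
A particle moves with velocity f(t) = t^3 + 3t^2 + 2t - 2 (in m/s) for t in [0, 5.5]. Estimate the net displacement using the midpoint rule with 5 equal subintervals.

408.1515625

Δt = (5.5 − 0)/5 = 1.1.
Midpoints: 0.55, 1.65, 2.75, 3.85, 4.95.
f(0.55) = 0.173875, f(1.65) = 13.959625, f(2.75) = 46.984375, f(3.85) = 107.234125, f(4.95) = 202.694875.
Sum = Δt · [f(0.55) + f(1.65) + f(2.75) + f(3.85) + f(4.95)].
Sum = 408.1515625.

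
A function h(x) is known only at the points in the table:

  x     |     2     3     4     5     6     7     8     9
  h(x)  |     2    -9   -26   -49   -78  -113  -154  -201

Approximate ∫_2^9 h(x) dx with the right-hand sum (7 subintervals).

-630

Δx = 1.
Sum = 1·[(-9) + (-26) + (-49) + (-78) + (-113) + (-154) + (-201)] = -630.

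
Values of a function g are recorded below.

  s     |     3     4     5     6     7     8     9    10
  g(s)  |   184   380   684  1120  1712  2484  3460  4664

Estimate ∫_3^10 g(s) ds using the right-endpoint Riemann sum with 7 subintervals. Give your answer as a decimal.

Δs = 1.
Sum = 1·[380 + 684 + 1120 + 1712 + 2484 + 3460 + 4664] = 14504.

14504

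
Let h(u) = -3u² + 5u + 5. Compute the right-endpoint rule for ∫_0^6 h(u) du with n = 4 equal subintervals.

Δu = (6 − 0)/4 = 1.5.
Right endpoints: 1.5, 3, 4.5, 6.
h(1.5) = 5.75, h(3) = -7, h(4.5) = -33.25, h(6) = -73.
Sum = Δu · [h(1.5) + h(3) + h(4.5) + h(6)].
Sum = -161.25.

-161.25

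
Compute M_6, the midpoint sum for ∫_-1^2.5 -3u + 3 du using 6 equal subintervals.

Δu = (2.5 − (-1))/6 = 7/12.
Midpoints: -17/24, -0.125, 11/24, 25/24, 1.625, 53/24.
f(-17/24) = 5.125, f(-0.125) = 3.375, f(11/24) = 1.625, f(25/24) = -0.125, f(1.625) = -1.875, f(53/24) = -3.625.
Sum = Δu · [f(-17/24) + f(-0.125) + f(11/24) + ...].
Sum = 2.625.

2.625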